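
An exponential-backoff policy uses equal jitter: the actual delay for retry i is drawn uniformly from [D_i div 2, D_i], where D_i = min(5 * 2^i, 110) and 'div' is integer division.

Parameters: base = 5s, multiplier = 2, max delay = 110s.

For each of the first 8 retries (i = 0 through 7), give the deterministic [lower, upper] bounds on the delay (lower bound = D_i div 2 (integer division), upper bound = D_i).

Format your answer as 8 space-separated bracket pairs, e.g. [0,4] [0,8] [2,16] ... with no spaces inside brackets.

Computing bounds per retry:
  i=0: D_i=min(5*2^0,110)=5, bounds=[2,5]
  i=1: D_i=min(5*2^1,110)=10, bounds=[5,10]
  i=2: D_i=min(5*2^2,110)=20, bounds=[10,20]
  i=3: D_i=min(5*2^3,110)=40, bounds=[20,40]
  i=4: D_i=min(5*2^4,110)=80, bounds=[40,80]
  i=5: D_i=min(5*2^5,110)=110, bounds=[55,110]
  i=6: D_i=min(5*2^6,110)=110, bounds=[55,110]
  i=7: D_i=min(5*2^7,110)=110, bounds=[55,110]

Answer: [2,5] [5,10] [10,20] [20,40] [40,80] [55,110] [55,110] [55,110]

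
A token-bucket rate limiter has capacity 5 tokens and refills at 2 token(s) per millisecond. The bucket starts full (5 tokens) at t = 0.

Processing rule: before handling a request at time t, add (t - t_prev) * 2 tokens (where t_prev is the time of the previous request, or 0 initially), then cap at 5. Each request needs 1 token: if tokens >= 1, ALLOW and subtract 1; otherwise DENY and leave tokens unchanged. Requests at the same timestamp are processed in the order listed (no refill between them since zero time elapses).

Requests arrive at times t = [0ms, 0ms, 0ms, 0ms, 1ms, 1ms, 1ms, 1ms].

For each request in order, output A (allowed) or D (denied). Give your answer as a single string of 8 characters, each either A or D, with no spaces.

Answer: AAAAAAAD

Derivation:
Simulating step by step:
  req#1 t=0ms: ALLOW
  req#2 t=0ms: ALLOW
  req#3 t=0ms: ALLOW
  req#4 t=0ms: ALLOW
  req#5 t=1ms: ALLOW
  req#6 t=1ms: ALLOW
  req#7 t=1ms: ALLOW
  req#8 t=1ms: DENY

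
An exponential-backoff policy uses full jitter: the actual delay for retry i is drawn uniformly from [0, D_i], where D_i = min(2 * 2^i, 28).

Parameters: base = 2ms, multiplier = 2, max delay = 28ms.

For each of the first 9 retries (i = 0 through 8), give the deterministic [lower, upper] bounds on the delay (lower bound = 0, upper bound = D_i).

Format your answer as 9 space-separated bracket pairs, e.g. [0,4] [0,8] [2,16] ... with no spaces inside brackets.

Computing bounds per retry:
  i=0: D_i=min(2*2^0,28)=2, bounds=[0,2]
  i=1: D_i=min(2*2^1,28)=4, bounds=[0,4]
  i=2: D_i=min(2*2^2,28)=8, bounds=[0,8]
  i=3: D_i=min(2*2^3,28)=16, bounds=[0,16]
  i=4: D_i=min(2*2^4,28)=28, bounds=[0,28]
  i=5: D_i=min(2*2^5,28)=28, bounds=[0,28]
  i=6: D_i=min(2*2^6,28)=28, bounds=[0,28]
  i=7: D_i=min(2*2^7,28)=28, bounds=[0,28]
  i=8: D_i=min(2*2^8,28)=28, bounds=[0,28]

Answer: [0,2] [0,4] [0,8] [0,16] [0,28] [0,28] [0,28] [0,28] [0,28]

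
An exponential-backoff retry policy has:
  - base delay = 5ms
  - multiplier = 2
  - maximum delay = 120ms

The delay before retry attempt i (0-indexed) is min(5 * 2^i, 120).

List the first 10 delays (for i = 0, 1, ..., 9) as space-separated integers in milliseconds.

Computing each delay:
  i=0: min(5*2^0, 120) = 5
  i=1: min(5*2^1, 120) = 10
  i=2: min(5*2^2, 120) = 20
  i=3: min(5*2^3, 120) = 40
  i=4: min(5*2^4, 120) = 80
  i=5: min(5*2^5, 120) = 120
  i=6: min(5*2^6, 120) = 120
  i=7: min(5*2^7, 120) = 120
  i=8: min(5*2^8, 120) = 120
  i=9: min(5*2^9, 120) = 120

Answer: 5 10 20 40 80 120 120 120 120 120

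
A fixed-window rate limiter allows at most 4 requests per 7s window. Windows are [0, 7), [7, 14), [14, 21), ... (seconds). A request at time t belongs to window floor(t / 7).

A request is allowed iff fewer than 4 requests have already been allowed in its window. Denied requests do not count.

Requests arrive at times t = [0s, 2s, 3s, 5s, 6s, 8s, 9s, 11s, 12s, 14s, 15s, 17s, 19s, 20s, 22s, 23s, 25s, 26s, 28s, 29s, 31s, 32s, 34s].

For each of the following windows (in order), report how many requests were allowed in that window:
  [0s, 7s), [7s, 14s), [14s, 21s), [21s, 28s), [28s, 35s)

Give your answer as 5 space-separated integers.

Processing requests:
  req#1 t=0s (window 0): ALLOW
  req#2 t=2s (window 0): ALLOW
  req#3 t=3s (window 0): ALLOW
  req#4 t=5s (window 0): ALLOW
  req#5 t=6s (window 0): DENY
  req#6 t=8s (window 1): ALLOW
  req#7 t=9s (window 1): ALLOW
  req#8 t=11s (window 1): ALLOW
  req#9 t=12s (window 1): ALLOW
  req#10 t=14s (window 2): ALLOW
  req#11 t=15s (window 2): ALLOW
  req#12 t=17s (window 2): ALLOW
  req#13 t=19s (window 2): ALLOW
  req#14 t=20s (window 2): DENY
  req#15 t=22s (window 3): ALLOW
  req#16 t=23s (window 3): ALLOW
  req#17 t=25s (window 3): ALLOW
  req#18 t=26s (window 3): ALLOW
  req#19 t=28s (window 4): ALLOW
  req#20 t=29s (window 4): ALLOW
  req#21 t=31s (window 4): ALLOW
  req#22 t=32s (window 4): ALLOW
  req#23 t=34s (window 4): DENY

Allowed counts by window: 4 4 4 4 4

Answer: 4 4 4 4 4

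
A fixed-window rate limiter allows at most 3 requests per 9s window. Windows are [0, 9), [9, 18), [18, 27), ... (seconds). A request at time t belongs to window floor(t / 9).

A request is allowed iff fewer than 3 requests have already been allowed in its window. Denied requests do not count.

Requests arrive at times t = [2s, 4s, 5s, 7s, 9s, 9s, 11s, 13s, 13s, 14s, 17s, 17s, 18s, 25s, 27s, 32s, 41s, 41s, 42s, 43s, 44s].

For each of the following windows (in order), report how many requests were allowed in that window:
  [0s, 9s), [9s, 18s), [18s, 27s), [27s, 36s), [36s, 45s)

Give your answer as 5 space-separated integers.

Answer: 3 3 2 2 3

Derivation:
Processing requests:
  req#1 t=2s (window 0): ALLOW
  req#2 t=4s (window 0): ALLOW
  req#3 t=5s (window 0): ALLOW
  req#4 t=7s (window 0): DENY
  req#5 t=9s (window 1): ALLOW
  req#6 t=9s (window 1): ALLOW
  req#7 t=11s (window 1): ALLOW
  req#8 t=13s (window 1): DENY
  req#9 t=13s (window 1): DENY
  req#10 t=14s (window 1): DENY
  req#11 t=17s (window 1): DENY
  req#12 t=17s (window 1): DENY
  req#13 t=18s (window 2): ALLOW
  req#14 t=25s (window 2): ALLOW
  req#15 t=27s (window 3): ALLOW
  req#16 t=32s (window 3): ALLOW
  req#17 t=41s (window 4): ALLOW
  req#18 t=41s (window 4): ALLOW
  req#19 t=42s (window 4): ALLOW
  req#20 t=43s (window 4): DENY
  req#21 t=44s (window 4): DENY

Allowed counts by window: 3 3 2 2 3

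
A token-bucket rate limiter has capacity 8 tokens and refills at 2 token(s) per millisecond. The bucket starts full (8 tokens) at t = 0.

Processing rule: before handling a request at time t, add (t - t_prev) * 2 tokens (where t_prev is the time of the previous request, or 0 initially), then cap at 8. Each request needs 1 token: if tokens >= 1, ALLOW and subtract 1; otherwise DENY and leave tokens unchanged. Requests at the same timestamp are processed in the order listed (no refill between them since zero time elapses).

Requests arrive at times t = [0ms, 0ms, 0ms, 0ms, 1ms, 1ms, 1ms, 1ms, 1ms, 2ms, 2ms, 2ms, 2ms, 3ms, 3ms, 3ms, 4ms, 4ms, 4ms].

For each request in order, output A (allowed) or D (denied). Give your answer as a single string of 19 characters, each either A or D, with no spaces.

Answer: AAAAAAAAAAAADAADAAD

Derivation:
Simulating step by step:
  req#1 t=0ms: ALLOW
  req#2 t=0ms: ALLOW
  req#3 t=0ms: ALLOW
  req#4 t=0ms: ALLOW
  req#5 t=1ms: ALLOW
  req#6 t=1ms: ALLOW
  req#7 t=1ms: ALLOW
  req#8 t=1ms: ALLOW
  req#9 t=1ms: ALLOW
  req#10 t=2ms: ALLOW
  req#11 t=2ms: ALLOW
  req#12 t=2ms: ALLOW
  req#13 t=2ms: DENY
  req#14 t=3ms: ALLOW
  req#15 t=3ms: ALLOW
  req#16 t=3ms: DENY
  req#17 t=4ms: ALLOW
  req#18 t=4ms: ALLOW
  req#19 t=4ms: DENY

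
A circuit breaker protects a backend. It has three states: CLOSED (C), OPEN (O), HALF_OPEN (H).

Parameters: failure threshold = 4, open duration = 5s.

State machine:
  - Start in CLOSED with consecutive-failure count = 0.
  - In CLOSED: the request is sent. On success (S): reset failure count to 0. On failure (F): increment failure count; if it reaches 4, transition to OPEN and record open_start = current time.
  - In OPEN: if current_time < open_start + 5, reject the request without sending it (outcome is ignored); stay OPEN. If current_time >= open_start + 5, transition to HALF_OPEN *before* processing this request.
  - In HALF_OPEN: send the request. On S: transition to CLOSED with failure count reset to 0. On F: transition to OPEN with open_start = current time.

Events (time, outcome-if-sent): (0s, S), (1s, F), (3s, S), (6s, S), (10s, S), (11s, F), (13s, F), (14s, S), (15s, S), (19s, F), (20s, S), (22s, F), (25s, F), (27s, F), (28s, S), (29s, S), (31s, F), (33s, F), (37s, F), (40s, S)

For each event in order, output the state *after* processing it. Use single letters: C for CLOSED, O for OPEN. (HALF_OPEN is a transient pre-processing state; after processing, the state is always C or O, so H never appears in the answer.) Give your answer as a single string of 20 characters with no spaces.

Answer: CCCCCCCCCCCCCCCCCCCC

Derivation:
State after each event:
  event#1 t=0s outcome=S: state=CLOSED
  event#2 t=1s outcome=F: state=CLOSED
  event#3 t=3s outcome=S: state=CLOSED
  event#4 t=6s outcome=S: state=CLOSED
  event#5 t=10s outcome=S: state=CLOSED
  event#6 t=11s outcome=F: state=CLOSED
  event#7 t=13s outcome=F: state=CLOSED
  event#8 t=14s outcome=S: state=CLOSED
  event#9 t=15s outcome=S: state=CLOSED
  event#10 t=19s outcome=F: state=CLOSED
  event#11 t=20s outcome=S: state=CLOSED
  event#12 t=22s outcome=F: state=CLOSED
  event#13 t=25s outcome=F: state=CLOSED
  event#14 t=27s outcome=F: state=CLOSED
  event#15 t=28s outcome=S: state=CLOSED
  event#16 t=29s outcome=S: state=CLOSED
  event#17 t=31s outcome=F: state=CLOSED
  event#18 t=33s outcome=F: state=CLOSED
  event#19 t=37s outcome=F: state=CLOSED
  event#20 t=40s outcome=S: state=CLOSED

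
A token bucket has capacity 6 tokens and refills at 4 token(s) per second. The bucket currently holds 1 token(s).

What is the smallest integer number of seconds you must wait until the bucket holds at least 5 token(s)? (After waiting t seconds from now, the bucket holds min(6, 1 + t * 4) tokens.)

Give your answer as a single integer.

Answer: 1

Derivation:
Need 1 + t * 4 >= 5, so t >= 4/4.
Smallest integer t = ceil(4/4) = 1.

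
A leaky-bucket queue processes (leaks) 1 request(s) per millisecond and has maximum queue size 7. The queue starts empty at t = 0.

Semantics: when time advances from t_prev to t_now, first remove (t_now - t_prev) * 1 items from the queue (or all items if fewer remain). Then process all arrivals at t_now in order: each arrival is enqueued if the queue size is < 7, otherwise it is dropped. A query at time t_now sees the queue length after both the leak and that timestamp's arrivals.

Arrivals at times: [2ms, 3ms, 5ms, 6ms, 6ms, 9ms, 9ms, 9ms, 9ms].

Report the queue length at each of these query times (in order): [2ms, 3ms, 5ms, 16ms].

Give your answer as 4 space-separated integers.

Answer: 1 1 1 0

Derivation:
Queue lengths at query times:
  query t=2ms: backlog = 1
  query t=3ms: backlog = 1
  query t=5ms: backlog = 1
  query t=16ms: backlog = 0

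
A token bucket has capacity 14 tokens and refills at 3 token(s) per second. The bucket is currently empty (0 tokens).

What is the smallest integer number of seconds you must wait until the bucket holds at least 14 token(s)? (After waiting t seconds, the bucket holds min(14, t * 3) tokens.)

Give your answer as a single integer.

Need t * 3 >= 14, so t >= 14/3.
Smallest integer t = ceil(14/3) = 5.

Answer: 5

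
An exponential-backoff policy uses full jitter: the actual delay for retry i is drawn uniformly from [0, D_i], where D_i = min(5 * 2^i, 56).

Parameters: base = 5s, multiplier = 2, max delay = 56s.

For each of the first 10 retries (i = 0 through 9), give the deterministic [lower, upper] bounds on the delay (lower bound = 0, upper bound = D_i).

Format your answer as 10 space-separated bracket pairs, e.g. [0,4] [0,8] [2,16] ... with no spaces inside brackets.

Computing bounds per retry:
  i=0: D_i=min(5*2^0,56)=5, bounds=[0,5]
  i=1: D_i=min(5*2^1,56)=10, bounds=[0,10]
  i=2: D_i=min(5*2^2,56)=20, bounds=[0,20]
  i=3: D_i=min(5*2^3,56)=40, bounds=[0,40]
  i=4: D_i=min(5*2^4,56)=56, bounds=[0,56]
  i=5: D_i=min(5*2^5,56)=56, bounds=[0,56]
  i=6: D_i=min(5*2^6,56)=56, bounds=[0,56]
  i=7: D_i=min(5*2^7,56)=56, bounds=[0,56]
  i=8: D_i=min(5*2^8,56)=56, bounds=[0,56]
  i=9: D_i=min(5*2^9,56)=56, bounds=[0,56]

Answer: [0,5] [0,10] [0,20] [0,40] [0,56] [0,56] [0,56] [0,56] [0,56] [0,56]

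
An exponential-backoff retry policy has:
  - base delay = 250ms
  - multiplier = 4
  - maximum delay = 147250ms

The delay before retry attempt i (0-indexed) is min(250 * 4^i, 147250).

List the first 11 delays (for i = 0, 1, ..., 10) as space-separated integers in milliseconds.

Computing each delay:
  i=0: min(250*4^0, 147250) = 250
  i=1: min(250*4^1, 147250) = 1000
  i=2: min(250*4^2, 147250) = 4000
  i=3: min(250*4^3, 147250) = 16000
  i=4: min(250*4^4, 147250) = 64000
  i=5: min(250*4^5, 147250) = 147250
  i=6: min(250*4^6, 147250) = 147250
  i=7: min(250*4^7, 147250) = 147250
  i=8: min(250*4^8, 147250) = 147250
  i=9: min(250*4^9, 147250) = 147250
  i=10: min(250*4^10, 147250) = 147250

Answer: 250 1000 4000 16000 64000 147250 147250 147250 147250 147250 147250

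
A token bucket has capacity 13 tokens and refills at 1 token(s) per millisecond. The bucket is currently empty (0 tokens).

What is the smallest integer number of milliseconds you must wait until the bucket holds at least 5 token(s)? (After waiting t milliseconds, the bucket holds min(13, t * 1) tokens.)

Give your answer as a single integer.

Need t * 1 >= 5, so t >= 5/1.
Smallest integer t = ceil(5/1) = 5.

Answer: 5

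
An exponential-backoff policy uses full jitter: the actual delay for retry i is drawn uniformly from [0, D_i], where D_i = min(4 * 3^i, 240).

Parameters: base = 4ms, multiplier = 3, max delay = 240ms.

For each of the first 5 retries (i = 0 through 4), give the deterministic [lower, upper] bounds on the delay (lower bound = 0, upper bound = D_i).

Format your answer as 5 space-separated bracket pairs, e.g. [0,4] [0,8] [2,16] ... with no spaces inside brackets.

Computing bounds per retry:
  i=0: D_i=min(4*3^0,240)=4, bounds=[0,4]
  i=1: D_i=min(4*3^1,240)=12, bounds=[0,12]
  i=2: D_i=min(4*3^2,240)=36, bounds=[0,36]
  i=3: D_i=min(4*3^3,240)=108, bounds=[0,108]
  i=4: D_i=min(4*3^4,240)=240, bounds=[0,240]

Answer: [0,4] [0,12] [0,36] [0,108] [0,240]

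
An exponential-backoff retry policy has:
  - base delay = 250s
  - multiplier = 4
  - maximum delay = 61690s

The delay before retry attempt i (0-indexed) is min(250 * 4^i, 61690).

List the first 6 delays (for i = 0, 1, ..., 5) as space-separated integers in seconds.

Computing each delay:
  i=0: min(250*4^0, 61690) = 250
  i=1: min(250*4^1, 61690) = 1000
  i=2: min(250*4^2, 61690) = 4000
  i=3: min(250*4^3, 61690) = 16000
  i=4: min(250*4^4, 61690) = 61690
  i=5: min(250*4^5, 61690) = 61690

Answer: 250 1000 4000 16000 61690 61690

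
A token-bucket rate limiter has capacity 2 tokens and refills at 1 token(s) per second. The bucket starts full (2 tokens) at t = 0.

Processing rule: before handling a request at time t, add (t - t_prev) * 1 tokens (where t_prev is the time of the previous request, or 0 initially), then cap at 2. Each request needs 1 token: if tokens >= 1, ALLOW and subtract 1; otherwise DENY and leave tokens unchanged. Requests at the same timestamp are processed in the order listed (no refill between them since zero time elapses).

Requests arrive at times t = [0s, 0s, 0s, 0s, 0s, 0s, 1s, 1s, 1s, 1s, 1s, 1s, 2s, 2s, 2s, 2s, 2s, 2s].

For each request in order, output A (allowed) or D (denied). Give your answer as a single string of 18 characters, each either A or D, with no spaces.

Simulating step by step:
  req#1 t=0s: ALLOW
  req#2 t=0s: ALLOW
  req#3 t=0s: DENY
  req#4 t=0s: DENY
  req#5 t=0s: DENY
  req#6 t=0s: DENY
  req#7 t=1s: ALLOW
  req#8 t=1s: DENY
  req#9 t=1s: DENY
  req#10 t=1s: DENY
  req#11 t=1s: DENY
  req#12 t=1s: DENY
  req#13 t=2s: ALLOW
  req#14 t=2s: DENY
  req#15 t=2s: DENY
  req#16 t=2s: DENY
  req#17 t=2s: DENY
  req#18 t=2s: DENY

Answer: AADDDDADDDDDADDDDD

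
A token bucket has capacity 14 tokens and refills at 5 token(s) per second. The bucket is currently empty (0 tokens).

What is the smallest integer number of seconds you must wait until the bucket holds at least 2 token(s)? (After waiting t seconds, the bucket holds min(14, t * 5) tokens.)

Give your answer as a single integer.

Need t * 5 >= 2, so t >= 2/5.
Smallest integer t = ceil(2/5) = 1.

Answer: 1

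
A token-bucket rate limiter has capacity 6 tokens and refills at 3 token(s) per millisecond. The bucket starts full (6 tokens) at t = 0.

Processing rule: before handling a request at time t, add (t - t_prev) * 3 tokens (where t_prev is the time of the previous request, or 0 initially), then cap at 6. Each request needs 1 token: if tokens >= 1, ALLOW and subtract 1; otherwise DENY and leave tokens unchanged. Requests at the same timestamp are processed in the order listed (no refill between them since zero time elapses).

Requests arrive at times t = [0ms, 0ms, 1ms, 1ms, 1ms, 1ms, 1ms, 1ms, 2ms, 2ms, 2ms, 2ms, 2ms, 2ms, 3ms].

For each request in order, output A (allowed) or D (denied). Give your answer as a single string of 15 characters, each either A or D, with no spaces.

Answer: AAAAAAAAAAADDDA

Derivation:
Simulating step by step:
  req#1 t=0ms: ALLOW
  req#2 t=0ms: ALLOW
  req#3 t=1ms: ALLOW
  req#4 t=1ms: ALLOW
  req#5 t=1ms: ALLOW
  req#6 t=1ms: ALLOW
  req#7 t=1ms: ALLOW
  req#8 t=1ms: ALLOW
  req#9 t=2ms: ALLOW
  req#10 t=2ms: ALLOW
  req#11 t=2ms: ALLOW
  req#12 t=2ms: DENY
  req#13 t=2ms: DENY
  req#14 t=2ms: DENY
  req#15 t=3ms: ALLOW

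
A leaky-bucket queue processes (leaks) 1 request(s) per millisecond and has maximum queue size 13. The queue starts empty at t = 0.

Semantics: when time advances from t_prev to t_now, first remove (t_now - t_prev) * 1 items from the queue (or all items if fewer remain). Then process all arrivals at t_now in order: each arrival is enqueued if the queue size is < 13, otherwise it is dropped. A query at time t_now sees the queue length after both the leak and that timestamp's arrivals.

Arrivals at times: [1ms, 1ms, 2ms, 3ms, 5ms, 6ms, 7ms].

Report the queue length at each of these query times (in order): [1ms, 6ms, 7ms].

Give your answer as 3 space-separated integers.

Answer: 2 1 1

Derivation:
Queue lengths at query times:
  query t=1ms: backlog = 2
  query t=6ms: backlog = 1
  query t=7ms: backlog = 1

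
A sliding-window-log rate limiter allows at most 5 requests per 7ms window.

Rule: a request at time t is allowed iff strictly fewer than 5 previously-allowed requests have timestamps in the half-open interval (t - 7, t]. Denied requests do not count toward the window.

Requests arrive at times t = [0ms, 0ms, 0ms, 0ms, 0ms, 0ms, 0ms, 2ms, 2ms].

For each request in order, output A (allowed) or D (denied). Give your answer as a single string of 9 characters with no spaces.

Answer: AAAAADDDD

Derivation:
Tracking allowed requests in the window:
  req#1 t=0ms: ALLOW
  req#2 t=0ms: ALLOW
  req#3 t=0ms: ALLOW
  req#4 t=0ms: ALLOW
  req#5 t=0ms: ALLOW
  req#6 t=0ms: DENY
  req#7 t=0ms: DENY
  req#8 t=2ms: DENY
  req#9 t=2ms: DENY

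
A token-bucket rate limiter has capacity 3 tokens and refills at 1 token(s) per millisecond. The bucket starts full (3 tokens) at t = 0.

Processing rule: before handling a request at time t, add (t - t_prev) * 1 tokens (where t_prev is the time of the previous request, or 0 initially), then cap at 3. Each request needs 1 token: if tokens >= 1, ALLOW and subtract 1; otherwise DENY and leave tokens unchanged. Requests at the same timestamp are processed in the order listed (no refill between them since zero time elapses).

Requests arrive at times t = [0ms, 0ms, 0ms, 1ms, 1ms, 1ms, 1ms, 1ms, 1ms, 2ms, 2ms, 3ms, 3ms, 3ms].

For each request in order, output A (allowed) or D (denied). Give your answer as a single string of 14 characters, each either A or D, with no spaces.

Simulating step by step:
  req#1 t=0ms: ALLOW
  req#2 t=0ms: ALLOW
  req#3 t=0ms: ALLOW
  req#4 t=1ms: ALLOW
  req#5 t=1ms: DENY
  req#6 t=1ms: DENY
  req#7 t=1ms: DENY
  req#8 t=1ms: DENY
  req#9 t=1ms: DENY
  req#10 t=2ms: ALLOW
  req#11 t=2ms: DENY
  req#12 t=3ms: ALLOW
  req#13 t=3ms: DENY
  req#14 t=3ms: DENY

Answer: AAAADDDDDADADD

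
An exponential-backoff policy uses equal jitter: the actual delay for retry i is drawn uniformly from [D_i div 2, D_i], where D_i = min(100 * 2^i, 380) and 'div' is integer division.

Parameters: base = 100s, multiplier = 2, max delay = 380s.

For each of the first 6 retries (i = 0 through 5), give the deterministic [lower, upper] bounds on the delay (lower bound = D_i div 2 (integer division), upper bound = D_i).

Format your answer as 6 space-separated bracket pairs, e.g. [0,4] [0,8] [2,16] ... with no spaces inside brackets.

Computing bounds per retry:
  i=0: D_i=min(100*2^0,380)=100, bounds=[50,100]
  i=1: D_i=min(100*2^1,380)=200, bounds=[100,200]
  i=2: D_i=min(100*2^2,380)=380, bounds=[190,380]
  i=3: D_i=min(100*2^3,380)=380, bounds=[190,380]
  i=4: D_i=min(100*2^4,380)=380, bounds=[190,380]
  i=5: D_i=min(100*2^5,380)=380, bounds=[190,380]

Answer: [50,100] [100,200] [190,380] [190,380] [190,380] [190,380]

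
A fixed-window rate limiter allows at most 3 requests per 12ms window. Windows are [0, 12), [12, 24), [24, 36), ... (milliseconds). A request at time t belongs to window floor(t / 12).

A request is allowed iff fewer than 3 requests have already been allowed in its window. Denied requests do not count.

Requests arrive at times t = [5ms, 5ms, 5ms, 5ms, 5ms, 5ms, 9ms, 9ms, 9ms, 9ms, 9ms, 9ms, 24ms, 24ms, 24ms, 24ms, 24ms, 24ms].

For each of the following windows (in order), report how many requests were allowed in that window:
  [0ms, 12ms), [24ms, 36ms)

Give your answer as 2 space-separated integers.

Processing requests:
  req#1 t=5ms (window 0): ALLOW
  req#2 t=5ms (window 0): ALLOW
  req#3 t=5ms (window 0): ALLOW
  req#4 t=5ms (window 0): DENY
  req#5 t=5ms (window 0): DENY
  req#6 t=5ms (window 0): DENY
  req#7 t=9ms (window 0): DENY
  req#8 t=9ms (window 0): DENY
  req#9 t=9ms (window 0): DENY
  req#10 t=9ms (window 0): DENY
  req#11 t=9ms (window 0): DENY
  req#12 t=9ms (window 0): DENY
  req#13 t=24ms (window 2): ALLOW
  req#14 t=24ms (window 2): ALLOW
  req#15 t=24ms (window 2): ALLOW
  req#16 t=24ms (window 2): DENY
  req#17 t=24ms (window 2): DENY
  req#18 t=24ms (window 2): DENY

Allowed counts by window: 3 3

Answer: 3 3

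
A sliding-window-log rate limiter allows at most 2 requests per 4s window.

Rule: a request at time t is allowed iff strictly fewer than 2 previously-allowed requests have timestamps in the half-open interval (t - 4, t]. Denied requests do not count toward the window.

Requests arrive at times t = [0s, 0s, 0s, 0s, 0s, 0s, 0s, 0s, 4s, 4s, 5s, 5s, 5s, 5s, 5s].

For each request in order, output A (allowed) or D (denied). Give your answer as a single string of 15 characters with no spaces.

Answer: AADDDDDDAADDDDD

Derivation:
Tracking allowed requests in the window:
  req#1 t=0s: ALLOW
  req#2 t=0s: ALLOW
  req#3 t=0s: DENY
  req#4 t=0s: DENY
  req#5 t=0s: DENY
  req#6 t=0s: DENY
  req#7 t=0s: DENY
  req#8 t=0s: DENY
  req#9 t=4s: ALLOW
  req#10 t=4s: ALLOW
  req#11 t=5s: DENY
  req#12 t=5s: DENY
  req#13 t=5s: DENY
  req#14 t=5s: DENY
  req#15 t=5s: DENY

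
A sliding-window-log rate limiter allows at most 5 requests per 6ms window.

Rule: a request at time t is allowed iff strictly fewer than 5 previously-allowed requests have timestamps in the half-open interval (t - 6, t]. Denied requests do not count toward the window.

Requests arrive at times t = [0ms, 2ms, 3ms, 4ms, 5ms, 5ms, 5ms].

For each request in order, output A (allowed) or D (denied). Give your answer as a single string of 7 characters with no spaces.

Answer: AAAAADD

Derivation:
Tracking allowed requests in the window:
  req#1 t=0ms: ALLOW
  req#2 t=2ms: ALLOW
  req#3 t=3ms: ALLOW
  req#4 t=4ms: ALLOW
  req#5 t=5ms: ALLOW
  req#6 t=5ms: DENY
  req#7 t=5ms: DENY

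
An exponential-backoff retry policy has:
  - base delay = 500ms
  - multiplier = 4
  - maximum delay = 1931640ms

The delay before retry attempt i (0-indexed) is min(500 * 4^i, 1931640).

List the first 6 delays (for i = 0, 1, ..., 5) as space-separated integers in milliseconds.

Computing each delay:
  i=0: min(500*4^0, 1931640) = 500
  i=1: min(500*4^1, 1931640) = 2000
  i=2: min(500*4^2, 1931640) = 8000
  i=3: min(500*4^3, 1931640) = 32000
  i=4: min(500*4^4, 1931640) = 128000
  i=5: min(500*4^5, 1931640) = 512000

Answer: 500 2000 8000 32000 128000 512000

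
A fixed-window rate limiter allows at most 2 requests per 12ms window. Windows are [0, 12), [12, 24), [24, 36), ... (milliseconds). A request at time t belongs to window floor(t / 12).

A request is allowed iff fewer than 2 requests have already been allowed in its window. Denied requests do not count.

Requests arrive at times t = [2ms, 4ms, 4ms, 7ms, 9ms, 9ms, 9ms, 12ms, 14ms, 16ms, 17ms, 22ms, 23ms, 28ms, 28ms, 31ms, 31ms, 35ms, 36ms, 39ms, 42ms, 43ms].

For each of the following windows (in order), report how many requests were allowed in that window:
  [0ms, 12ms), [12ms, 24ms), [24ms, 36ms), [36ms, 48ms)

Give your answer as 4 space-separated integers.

Processing requests:
  req#1 t=2ms (window 0): ALLOW
  req#2 t=4ms (window 0): ALLOW
  req#3 t=4ms (window 0): DENY
  req#4 t=7ms (window 0): DENY
  req#5 t=9ms (window 0): DENY
  req#6 t=9ms (window 0): DENY
  req#7 t=9ms (window 0): DENY
  req#8 t=12ms (window 1): ALLOW
  req#9 t=14ms (window 1): ALLOW
  req#10 t=16ms (window 1): DENY
  req#11 t=17ms (window 1): DENY
  req#12 t=22ms (window 1): DENY
  req#13 t=23ms (window 1): DENY
  req#14 t=28ms (window 2): ALLOW
  req#15 t=28ms (window 2): ALLOW
  req#16 t=31ms (window 2): DENY
  req#17 t=31ms (window 2): DENY
  req#18 t=35ms (window 2): DENY
  req#19 t=36ms (window 3): ALLOW
  req#20 t=39ms (window 3): ALLOW
  req#21 t=42ms (window 3): DENY
  req#22 t=43ms (window 3): DENY

Allowed counts by window: 2 2 2 2

Answer: 2 2 2 2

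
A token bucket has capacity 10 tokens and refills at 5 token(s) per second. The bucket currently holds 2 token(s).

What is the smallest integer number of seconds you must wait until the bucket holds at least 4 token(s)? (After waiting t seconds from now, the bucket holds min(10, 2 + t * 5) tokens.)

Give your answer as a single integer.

Answer: 1

Derivation:
Need 2 + t * 5 >= 4, so t >= 2/5.
Smallest integer t = ceil(2/5) = 1.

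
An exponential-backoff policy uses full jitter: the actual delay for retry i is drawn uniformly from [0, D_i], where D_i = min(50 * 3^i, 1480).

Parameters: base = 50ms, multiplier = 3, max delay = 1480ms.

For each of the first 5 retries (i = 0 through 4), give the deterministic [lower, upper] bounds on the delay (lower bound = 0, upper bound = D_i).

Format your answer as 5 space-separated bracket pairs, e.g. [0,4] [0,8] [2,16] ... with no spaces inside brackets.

Computing bounds per retry:
  i=0: D_i=min(50*3^0,1480)=50, bounds=[0,50]
  i=1: D_i=min(50*3^1,1480)=150, bounds=[0,150]
  i=2: D_i=min(50*3^2,1480)=450, bounds=[0,450]
  i=3: D_i=min(50*3^3,1480)=1350, bounds=[0,1350]
  i=4: D_i=min(50*3^4,1480)=1480, bounds=[0,1480]

Answer: [0,50] [0,150] [0,450] [0,1350] [0,1480]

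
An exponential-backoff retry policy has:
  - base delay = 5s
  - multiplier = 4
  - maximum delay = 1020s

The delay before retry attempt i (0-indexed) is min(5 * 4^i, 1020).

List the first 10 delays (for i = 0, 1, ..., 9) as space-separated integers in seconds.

Computing each delay:
  i=0: min(5*4^0, 1020) = 5
  i=1: min(5*4^1, 1020) = 20
  i=2: min(5*4^2, 1020) = 80
  i=3: min(5*4^3, 1020) = 320
  i=4: min(5*4^4, 1020) = 1020
  i=5: min(5*4^5, 1020) = 1020
  i=6: min(5*4^6, 1020) = 1020
  i=7: min(5*4^7, 1020) = 1020
  i=8: min(5*4^8, 1020) = 1020
  i=9: min(5*4^9, 1020) = 1020

Answer: 5 20 80 320 1020 1020 1020 1020 1020 1020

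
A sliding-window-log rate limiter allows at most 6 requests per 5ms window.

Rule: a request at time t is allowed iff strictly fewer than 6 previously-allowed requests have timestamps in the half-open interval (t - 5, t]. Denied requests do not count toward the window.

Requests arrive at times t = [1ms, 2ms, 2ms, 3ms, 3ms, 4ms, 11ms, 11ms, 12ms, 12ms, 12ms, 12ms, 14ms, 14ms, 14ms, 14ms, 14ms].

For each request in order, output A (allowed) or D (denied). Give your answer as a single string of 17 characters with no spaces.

Answer: AAAAAAAAAAAADDDDD

Derivation:
Tracking allowed requests in the window:
  req#1 t=1ms: ALLOW
  req#2 t=2ms: ALLOW
  req#3 t=2ms: ALLOW
  req#4 t=3ms: ALLOW
  req#5 t=3ms: ALLOW
  req#6 t=4ms: ALLOW
  req#7 t=11ms: ALLOW
  req#8 t=11ms: ALLOW
  req#9 t=12ms: ALLOW
  req#10 t=12ms: ALLOW
  req#11 t=12ms: ALLOW
  req#12 t=12ms: ALLOW
  req#13 t=14ms: DENY
  req#14 t=14ms: DENY
  req#15 t=14ms: DENY
  req#16 t=14ms: DENY
  req#17 t=14ms: DENY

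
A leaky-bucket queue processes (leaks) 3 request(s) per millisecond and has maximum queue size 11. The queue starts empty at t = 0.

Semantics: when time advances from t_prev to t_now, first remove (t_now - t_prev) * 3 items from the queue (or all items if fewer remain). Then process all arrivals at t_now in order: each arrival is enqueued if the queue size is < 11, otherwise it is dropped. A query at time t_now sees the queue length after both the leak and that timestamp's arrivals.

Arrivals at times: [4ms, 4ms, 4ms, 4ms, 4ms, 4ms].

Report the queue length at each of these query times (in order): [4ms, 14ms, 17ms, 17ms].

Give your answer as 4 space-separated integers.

Queue lengths at query times:
  query t=4ms: backlog = 6
  query t=14ms: backlog = 0
  query t=17ms: backlog = 0
  query t=17ms: backlog = 0

Answer: 6 0 0 0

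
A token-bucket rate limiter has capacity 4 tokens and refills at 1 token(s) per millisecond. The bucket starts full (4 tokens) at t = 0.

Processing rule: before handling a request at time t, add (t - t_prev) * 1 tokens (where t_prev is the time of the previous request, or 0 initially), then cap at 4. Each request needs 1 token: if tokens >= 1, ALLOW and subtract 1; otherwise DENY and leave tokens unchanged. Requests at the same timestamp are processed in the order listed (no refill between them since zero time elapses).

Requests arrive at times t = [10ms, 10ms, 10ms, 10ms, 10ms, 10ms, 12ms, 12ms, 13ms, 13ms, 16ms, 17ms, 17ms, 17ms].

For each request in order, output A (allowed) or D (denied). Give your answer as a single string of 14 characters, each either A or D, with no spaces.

Answer: AAAADDAAADAAAA

Derivation:
Simulating step by step:
  req#1 t=10ms: ALLOW
  req#2 t=10ms: ALLOW
  req#3 t=10ms: ALLOW
  req#4 t=10ms: ALLOW
  req#5 t=10ms: DENY
  req#6 t=10ms: DENY
  req#7 t=12ms: ALLOW
  req#8 t=12ms: ALLOW
  req#9 t=13ms: ALLOW
  req#10 t=13ms: DENY
  req#11 t=16ms: ALLOW
  req#12 t=17ms: ALLOW
  req#13 t=17ms: ALLOW
  req#14 t=17ms: ALLOW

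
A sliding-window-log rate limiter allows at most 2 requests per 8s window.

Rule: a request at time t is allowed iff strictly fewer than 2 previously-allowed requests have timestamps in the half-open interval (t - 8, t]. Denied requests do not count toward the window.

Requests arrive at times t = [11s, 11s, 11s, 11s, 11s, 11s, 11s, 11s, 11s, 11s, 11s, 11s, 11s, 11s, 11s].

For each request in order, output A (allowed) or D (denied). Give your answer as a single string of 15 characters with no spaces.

Answer: AADDDDDDDDDDDDD

Derivation:
Tracking allowed requests in the window:
  req#1 t=11s: ALLOW
  req#2 t=11s: ALLOW
  req#3 t=11s: DENY
  req#4 t=11s: DENY
  req#5 t=11s: DENY
  req#6 t=11s: DENY
  req#7 t=11s: DENY
  req#8 t=11s: DENY
  req#9 t=11s: DENY
  req#10 t=11s: DENY
  req#11 t=11s: DENY
  req#12 t=11s: DENY
  req#13 t=11s: DENY
  req#14 t=11s: DENY
  req#15 t=11s: DENY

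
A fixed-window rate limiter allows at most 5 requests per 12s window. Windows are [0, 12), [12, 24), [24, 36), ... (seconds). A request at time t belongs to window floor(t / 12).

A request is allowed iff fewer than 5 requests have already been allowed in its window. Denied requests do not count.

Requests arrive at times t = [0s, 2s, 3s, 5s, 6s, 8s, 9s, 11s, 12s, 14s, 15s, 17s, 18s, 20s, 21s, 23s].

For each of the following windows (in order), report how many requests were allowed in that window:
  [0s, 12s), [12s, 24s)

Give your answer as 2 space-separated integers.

Processing requests:
  req#1 t=0s (window 0): ALLOW
  req#2 t=2s (window 0): ALLOW
  req#3 t=3s (window 0): ALLOW
  req#4 t=5s (window 0): ALLOW
  req#5 t=6s (window 0): ALLOW
  req#6 t=8s (window 0): DENY
  req#7 t=9s (window 0): DENY
  req#8 t=11s (window 0): DENY
  req#9 t=12s (window 1): ALLOW
  req#10 t=14s (window 1): ALLOW
  req#11 t=15s (window 1): ALLOW
  req#12 t=17s (window 1): ALLOW
  req#13 t=18s (window 1): ALLOW
  req#14 t=20s (window 1): DENY
  req#15 t=21s (window 1): DENY
  req#16 t=23s (window 1): DENY

Allowed counts by window: 5 5

Answer: 5 5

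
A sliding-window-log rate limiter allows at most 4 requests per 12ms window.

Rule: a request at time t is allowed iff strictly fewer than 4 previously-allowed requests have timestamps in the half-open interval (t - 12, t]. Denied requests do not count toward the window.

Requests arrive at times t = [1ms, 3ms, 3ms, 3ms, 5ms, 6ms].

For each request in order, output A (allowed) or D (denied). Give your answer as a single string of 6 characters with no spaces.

Tracking allowed requests in the window:
  req#1 t=1ms: ALLOW
  req#2 t=3ms: ALLOW
  req#3 t=3ms: ALLOW
  req#4 t=3ms: ALLOW
  req#5 t=5ms: DENY
  req#6 t=6ms: DENY

Answer: AAAADD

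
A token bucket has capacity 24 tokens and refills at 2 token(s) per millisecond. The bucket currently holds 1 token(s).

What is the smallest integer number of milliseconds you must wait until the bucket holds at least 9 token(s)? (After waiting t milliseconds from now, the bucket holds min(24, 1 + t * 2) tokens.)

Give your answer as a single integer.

Need 1 + t * 2 >= 9, so t >= 8/2.
Smallest integer t = ceil(8/2) = 4.

Answer: 4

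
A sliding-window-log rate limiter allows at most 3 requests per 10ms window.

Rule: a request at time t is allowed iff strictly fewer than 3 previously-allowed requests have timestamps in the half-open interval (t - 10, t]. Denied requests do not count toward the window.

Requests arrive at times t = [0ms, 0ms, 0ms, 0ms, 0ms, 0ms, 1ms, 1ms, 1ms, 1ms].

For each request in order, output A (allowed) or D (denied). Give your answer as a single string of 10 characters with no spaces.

Answer: AAADDDDDDD

Derivation:
Tracking allowed requests in the window:
  req#1 t=0ms: ALLOW
  req#2 t=0ms: ALLOW
  req#3 t=0ms: ALLOW
  req#4 t=0ms: DENY
  req#5 t=0ms: DENY
  req#6 t=0ms: DENY
  req#7 t=1ms: DENY
  req#8 t=1ms: DENY
  req#9 t=1ms: DENY
  req#10 t=1ms: DENY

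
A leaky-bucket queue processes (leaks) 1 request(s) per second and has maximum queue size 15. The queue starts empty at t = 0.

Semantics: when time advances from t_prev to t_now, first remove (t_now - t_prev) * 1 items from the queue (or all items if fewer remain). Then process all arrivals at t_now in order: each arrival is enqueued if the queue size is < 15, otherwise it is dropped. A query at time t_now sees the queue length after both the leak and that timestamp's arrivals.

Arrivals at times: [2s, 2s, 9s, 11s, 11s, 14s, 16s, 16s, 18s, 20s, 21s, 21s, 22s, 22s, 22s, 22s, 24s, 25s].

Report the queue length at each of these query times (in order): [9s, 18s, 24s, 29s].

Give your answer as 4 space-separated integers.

Answer: 1 1 4 0

Derivation:
Queue lengths at query times:
  query t=9s: backlog = 1
  query t=18s: backlog = 1
  query t=24s: backlog = 4
  query t=29s: backlog = 0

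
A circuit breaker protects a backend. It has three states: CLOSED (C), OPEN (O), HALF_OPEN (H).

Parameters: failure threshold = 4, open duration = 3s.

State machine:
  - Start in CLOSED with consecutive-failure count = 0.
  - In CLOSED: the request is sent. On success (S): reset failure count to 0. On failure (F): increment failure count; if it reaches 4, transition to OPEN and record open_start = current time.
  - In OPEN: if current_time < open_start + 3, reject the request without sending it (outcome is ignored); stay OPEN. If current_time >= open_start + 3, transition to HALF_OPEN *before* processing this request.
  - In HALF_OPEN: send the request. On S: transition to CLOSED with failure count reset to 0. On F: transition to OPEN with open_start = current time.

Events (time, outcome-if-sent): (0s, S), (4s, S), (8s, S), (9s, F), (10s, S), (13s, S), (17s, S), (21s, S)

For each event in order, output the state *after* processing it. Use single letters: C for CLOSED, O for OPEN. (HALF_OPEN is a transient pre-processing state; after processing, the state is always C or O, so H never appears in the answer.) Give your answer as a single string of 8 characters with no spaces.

State after each event:
  event#1 t=0s outcome=S: state=CLOSED
  event#2 t=4s outcome=S: state=CLOSED
  event#3 t=8s outcome=S: state=CLOSED
  event#4 t=9s outcome=F: state=CLOSED
  event#5 t=10s outcome=S: state=CLOSED
  event#6 t=13s outcome=S: state=CLOSED
  event#7 t=17s outcome=S: state=CLOSED
  event#8 t=21s outcome=S: state=CLOSED

Answer: CCCCCCCC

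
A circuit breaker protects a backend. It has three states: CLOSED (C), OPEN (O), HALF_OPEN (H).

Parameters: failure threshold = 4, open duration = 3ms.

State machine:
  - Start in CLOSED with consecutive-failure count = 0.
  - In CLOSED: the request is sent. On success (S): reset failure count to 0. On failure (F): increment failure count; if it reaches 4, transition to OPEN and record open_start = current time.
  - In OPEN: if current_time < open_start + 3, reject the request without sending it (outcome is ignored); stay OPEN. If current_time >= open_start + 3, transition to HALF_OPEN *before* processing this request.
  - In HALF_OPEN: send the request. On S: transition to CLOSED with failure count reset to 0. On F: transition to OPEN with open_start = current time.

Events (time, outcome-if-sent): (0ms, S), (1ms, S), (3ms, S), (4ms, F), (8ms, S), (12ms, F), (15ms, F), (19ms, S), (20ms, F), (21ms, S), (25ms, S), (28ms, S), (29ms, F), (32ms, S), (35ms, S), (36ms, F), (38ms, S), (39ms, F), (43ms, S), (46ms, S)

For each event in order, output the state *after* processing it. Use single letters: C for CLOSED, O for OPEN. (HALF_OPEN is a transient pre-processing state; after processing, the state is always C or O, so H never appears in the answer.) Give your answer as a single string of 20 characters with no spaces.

Answer: CCCCCCCCCCCCCCCCCCCC

Derivation:
State after each event:
  event#1 t=0ms outcome=S: state=CLOSED
  event#2 t=1ms outcome=S: state=CLOSED
  event#3 t=3ms outcome=S: state=CLOSED
  event#4 t=4ms outcome=F: state=CLOSED
  event#5 t=8ms outcome=S: state=CLOSED
  event#6 t=12ms outcome=F: state=CLOSED
  event#7 t=15ms outcome=F: state=CLOSED
  event#8 t=19ms outcome=S: state=CLOSED
  event#9 t=20ms outcome=F: state=CLOSED
  event#10 t=21ms outcome=S: state=CLOSED
  event#11 t=25ms outcome=S: state=CLOSED
  event#12 t=28ms outcome=S: state=CLOSED
  event#13 t=29ms outcome=F: state=CLOSED
  event#14 t=32ms outcome=S: state=CLOSED
  event#15 t=35ms outcome=S: state=CLOSED
  event#16 t=36ms outcome=F: state=CLOSED
  event#17 t=38ms outcome=S: state=CLOSED
  event#18 t=39ms outcome=F: state=CLOSED
  event#19 t=43ms outcome=S: state=CLOSED
  event#20 t=46ms outcome=S: state=CLOSED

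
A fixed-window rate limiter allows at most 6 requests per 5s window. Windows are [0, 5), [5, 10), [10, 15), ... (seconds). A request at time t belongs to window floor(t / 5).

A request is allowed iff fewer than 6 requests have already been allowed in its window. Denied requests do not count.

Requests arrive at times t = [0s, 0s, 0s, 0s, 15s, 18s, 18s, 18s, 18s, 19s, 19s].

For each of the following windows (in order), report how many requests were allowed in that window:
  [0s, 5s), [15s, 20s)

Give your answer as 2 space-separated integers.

Answer: 4 6

Derivation:
Processing requests:
  req#1 t=0s (window 0): ALLOW
  req#2 t=0s (window 0): ALLOW
  req#3 t=0s (window 0): ALLOW
  req#4 t=0s (window 0): ALLOW
  req#5 t=15s (window 3): ALLOW
  req#6 t=18s (window 3): ALLOW
  req#7 t=18s (window 3): ALLOW
  req#8 t=18s (window 3): ALLOW
  req#9 t=18s (window 3): ALLOW
  req#10 t=19s (window 3): ALLOW
  req#11 t=19s (window 3): DENY

Allowed counts by window: 4 6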